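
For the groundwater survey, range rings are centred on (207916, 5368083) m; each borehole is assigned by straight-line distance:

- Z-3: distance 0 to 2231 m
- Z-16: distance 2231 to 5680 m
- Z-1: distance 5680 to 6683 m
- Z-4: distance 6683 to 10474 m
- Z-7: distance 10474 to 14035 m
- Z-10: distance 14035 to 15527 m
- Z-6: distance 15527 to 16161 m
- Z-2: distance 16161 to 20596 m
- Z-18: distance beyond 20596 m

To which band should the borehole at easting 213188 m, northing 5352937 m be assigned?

Z-6

Distance = √((213188−207916)² + (5352937−5368083)²) = √(27793984.000 + 229401316.000) = 16037.310 m.
15527 ≤ 16037.310 < 16161 → Z-6.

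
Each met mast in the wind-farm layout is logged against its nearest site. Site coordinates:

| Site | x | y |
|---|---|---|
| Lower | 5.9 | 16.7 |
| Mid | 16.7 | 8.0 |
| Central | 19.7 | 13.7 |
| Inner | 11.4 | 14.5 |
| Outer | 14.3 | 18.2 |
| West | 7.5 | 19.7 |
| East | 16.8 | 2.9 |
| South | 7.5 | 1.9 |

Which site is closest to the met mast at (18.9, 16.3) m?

Central

Squared distances to each site:
Lower: 169.160; Mid: 73.730; Central: 7.400; Inner: 59.490; Outer: 24.770; West: 141.520; East: 183.970; South: 337.320.
Minimum at Central.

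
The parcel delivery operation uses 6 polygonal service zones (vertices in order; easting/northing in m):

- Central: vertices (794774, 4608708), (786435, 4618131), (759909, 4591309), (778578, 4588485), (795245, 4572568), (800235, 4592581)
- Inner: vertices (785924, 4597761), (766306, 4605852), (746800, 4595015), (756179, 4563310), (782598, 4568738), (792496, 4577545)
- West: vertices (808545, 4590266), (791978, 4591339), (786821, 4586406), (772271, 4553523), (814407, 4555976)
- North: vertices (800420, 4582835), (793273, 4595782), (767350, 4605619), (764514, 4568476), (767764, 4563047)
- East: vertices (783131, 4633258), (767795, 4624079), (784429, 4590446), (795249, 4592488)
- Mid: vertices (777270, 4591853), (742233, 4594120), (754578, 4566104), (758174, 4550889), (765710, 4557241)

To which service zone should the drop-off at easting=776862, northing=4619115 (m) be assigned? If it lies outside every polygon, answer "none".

East

Cast a ray rightward from (776862, 4619115). For each polygon, the edges (by vertex number in listed order) whose endpoints lie on opposite sides of northing = 4619115, where each meets that height, and whether that is right or left of the point:
Central: no edge straddles that height → 0 crossings.
Inner: no edge straddles that height → 0 crossings.
West: no edge straddles that height → 0 crossings.
North: no edge straddles that height → 0 crossings.
East: 2–3 at easting≈770250.1 (left), 4–1 at easting≈787334.7 (right) → 1 crossing.
Mid: no edge straddles that height → 0 crossings.
Only East has an odd count, so the point is inside East.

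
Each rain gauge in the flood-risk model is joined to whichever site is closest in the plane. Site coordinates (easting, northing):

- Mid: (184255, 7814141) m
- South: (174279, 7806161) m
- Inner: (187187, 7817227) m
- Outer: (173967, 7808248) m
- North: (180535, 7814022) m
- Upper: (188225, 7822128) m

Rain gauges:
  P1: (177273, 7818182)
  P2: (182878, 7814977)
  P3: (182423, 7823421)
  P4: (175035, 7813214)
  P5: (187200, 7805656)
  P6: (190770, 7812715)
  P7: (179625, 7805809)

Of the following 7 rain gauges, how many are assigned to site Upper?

1

P1 → North
P2 → Mid
P3 → Upper
P4 → Outer
P5 → Mid
P6 → Inner
P7 → South
1 of the 7 goes to Upper.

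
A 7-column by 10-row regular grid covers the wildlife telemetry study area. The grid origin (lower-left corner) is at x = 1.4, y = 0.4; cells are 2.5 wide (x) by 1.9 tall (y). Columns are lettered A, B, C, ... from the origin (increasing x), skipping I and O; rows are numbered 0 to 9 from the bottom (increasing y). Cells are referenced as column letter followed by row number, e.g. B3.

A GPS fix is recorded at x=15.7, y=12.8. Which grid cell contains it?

Column index: ⌊(15.7 − 1.4) / 2.5⌋ = ⌊5.720⌋ = 5 → column F
Row offset from origin: ⌊(12.8 − 0.4) / 1.9⌋ = ⌊6.526⌋ = 6 → row 6

F6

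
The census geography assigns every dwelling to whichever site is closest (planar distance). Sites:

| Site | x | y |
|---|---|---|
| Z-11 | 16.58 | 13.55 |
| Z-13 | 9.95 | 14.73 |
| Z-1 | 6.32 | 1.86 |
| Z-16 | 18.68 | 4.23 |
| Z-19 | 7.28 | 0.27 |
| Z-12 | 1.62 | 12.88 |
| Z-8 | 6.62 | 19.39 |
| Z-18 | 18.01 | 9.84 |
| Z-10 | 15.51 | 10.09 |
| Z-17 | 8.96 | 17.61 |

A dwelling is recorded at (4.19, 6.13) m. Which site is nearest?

Z-1

Squared distances to each site:
Z-11: 208.568; Z-13: 107.138; Z-1: 22.770; Z-16: 213.570; Z-19: 43.888; Z-12: 52.167; Z-8: 181.733; Z-18: 204.757; Z-10: 143.824; Z-17: 154.543.
Minimum at Z-1.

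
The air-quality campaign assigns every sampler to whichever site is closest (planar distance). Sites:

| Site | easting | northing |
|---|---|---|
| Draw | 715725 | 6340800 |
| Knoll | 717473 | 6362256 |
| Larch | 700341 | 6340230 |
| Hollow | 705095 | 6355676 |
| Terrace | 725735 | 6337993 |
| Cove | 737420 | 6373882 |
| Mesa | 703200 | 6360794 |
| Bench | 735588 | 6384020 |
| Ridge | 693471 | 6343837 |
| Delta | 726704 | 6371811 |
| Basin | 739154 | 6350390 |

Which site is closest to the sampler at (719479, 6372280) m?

Delta

Squared distances to each site:
Draw: 1005082916.000; Knoll: 104504612.000; Larch: 1393465544.000; Hollow: 482592272.000; Terrace: 1214735905.000; Cove: 324445885.000; Mesa: 396934037.000; Bench: 397327481.000; Ridge: 1485420313.000; Delta: 52420586.000; Basin: 866277725.000.
Minimum at Delta.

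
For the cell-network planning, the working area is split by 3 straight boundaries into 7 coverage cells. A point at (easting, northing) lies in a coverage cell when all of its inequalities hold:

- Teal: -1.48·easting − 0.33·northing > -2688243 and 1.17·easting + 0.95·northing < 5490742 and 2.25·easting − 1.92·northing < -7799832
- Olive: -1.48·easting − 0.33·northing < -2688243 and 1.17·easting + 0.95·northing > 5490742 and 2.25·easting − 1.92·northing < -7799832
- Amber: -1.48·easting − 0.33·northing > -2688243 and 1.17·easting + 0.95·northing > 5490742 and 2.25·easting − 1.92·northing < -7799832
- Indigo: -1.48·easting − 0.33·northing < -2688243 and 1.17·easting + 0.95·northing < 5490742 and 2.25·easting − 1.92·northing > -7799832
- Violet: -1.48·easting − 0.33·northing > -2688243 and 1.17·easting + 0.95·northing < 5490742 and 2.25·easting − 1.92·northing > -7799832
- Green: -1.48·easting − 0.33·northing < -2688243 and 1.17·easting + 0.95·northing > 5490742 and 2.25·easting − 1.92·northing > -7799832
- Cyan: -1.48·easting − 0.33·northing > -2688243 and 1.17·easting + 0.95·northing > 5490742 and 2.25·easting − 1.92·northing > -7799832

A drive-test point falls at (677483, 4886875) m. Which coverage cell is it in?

Teal

-1.48·677483 − 0.33·4886875 = -2615343.590, which is > -2688243
1.17·677483 + 0.95·4886875 = 5435186.360, which is < 5490742
2.25·677483 − 1.92·4886875 = -7858463.250, which is < -7799832
This sign pattern matches Teal.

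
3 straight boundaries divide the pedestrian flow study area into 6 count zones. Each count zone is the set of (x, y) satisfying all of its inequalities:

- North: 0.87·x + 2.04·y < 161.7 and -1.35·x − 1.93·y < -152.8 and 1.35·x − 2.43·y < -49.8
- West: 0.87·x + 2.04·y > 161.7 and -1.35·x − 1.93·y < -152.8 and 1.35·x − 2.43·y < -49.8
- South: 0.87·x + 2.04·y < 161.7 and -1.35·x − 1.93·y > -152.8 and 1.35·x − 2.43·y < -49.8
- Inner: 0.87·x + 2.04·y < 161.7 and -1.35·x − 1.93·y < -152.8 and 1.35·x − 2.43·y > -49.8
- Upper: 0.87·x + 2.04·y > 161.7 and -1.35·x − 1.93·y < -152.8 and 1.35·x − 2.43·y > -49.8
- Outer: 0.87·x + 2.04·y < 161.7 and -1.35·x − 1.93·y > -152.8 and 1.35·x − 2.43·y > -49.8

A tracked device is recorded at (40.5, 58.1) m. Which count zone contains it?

North

0.87·40.5 + 2.04·58.1 = 153.759, which is < 161.7
-1.35·40.5 − 1.93·58.1 = -166.808, which is < -152.8
1.35·40.5 − 2.43·58.1 = -86.508, which is < -49.8
This sign pattern matches North.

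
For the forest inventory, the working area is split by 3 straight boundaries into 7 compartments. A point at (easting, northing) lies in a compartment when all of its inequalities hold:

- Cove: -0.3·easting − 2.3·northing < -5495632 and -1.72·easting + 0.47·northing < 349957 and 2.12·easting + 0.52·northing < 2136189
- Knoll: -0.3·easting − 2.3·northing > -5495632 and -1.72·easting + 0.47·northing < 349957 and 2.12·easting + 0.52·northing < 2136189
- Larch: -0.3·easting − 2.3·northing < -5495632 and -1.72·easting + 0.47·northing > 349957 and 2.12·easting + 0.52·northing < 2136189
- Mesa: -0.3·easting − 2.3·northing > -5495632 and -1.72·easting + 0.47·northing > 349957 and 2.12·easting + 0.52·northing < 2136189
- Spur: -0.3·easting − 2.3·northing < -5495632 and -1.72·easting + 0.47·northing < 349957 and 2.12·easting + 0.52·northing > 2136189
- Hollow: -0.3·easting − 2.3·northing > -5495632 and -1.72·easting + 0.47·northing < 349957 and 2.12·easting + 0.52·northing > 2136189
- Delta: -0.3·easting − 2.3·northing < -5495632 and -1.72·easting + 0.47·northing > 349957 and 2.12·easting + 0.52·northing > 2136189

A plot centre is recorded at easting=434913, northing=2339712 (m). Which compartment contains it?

-0.3·434913 − 2.3·2339712 = -5511811.500, which is < -5495632
-1.72·434913 + 0.47·2339712 = 351614.280, which is > 349957
2.12·434913 + 0.52·2339712 = 2138665.800, which is > 2136189
This sign pattern matches Delta.

Delta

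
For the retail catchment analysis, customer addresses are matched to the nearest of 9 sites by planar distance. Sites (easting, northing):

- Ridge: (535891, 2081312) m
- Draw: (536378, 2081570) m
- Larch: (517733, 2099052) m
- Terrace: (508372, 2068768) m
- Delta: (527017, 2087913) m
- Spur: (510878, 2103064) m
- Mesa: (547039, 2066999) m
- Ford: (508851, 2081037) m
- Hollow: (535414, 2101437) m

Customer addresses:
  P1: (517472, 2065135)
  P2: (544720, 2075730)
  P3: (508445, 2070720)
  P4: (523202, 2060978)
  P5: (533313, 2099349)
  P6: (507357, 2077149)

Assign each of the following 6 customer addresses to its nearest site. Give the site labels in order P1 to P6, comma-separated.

Terrace, Mesa, Terrace, Terrace, Hollow, Ford

P1 → Terrace (d²=96008689.00)
P2 → Mesa (d²=81608122.00)
P3 → Terrace (d²=3815633.00)
P4 → Terrace (d²=280613000.00)
P5 → Hollow (d²=8773945.00)
P6 → Ford (d²=17348580.00)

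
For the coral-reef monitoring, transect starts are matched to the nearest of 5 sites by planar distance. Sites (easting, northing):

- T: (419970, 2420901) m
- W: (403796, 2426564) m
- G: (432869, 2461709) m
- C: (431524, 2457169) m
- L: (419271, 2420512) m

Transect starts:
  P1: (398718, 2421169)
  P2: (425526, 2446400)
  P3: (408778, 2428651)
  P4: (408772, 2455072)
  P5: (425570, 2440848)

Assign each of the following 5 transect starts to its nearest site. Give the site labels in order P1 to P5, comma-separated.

W, C, W, C, C

P1 → W (d²=54892109.00)
P2 → C (d²=151947365.00)
P3 → W (d²=29175893.00)
P4 → C (d²=522050913.00)
P5 → C (d²=301825157.00)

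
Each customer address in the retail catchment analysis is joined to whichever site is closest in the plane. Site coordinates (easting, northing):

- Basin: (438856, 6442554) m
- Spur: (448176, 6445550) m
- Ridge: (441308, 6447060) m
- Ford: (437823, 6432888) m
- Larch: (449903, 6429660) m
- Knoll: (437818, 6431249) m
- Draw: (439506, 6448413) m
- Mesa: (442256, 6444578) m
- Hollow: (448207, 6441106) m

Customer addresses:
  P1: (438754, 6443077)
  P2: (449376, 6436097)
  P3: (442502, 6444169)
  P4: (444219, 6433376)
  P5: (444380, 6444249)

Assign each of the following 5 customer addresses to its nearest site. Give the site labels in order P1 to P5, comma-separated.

P1 → Basin (d²=283933.00)
P2 → Hollow (d²=26456642.00)
P3 → Mesa (d²=227797.00)
P4 → Ford (d²=41146960.00)
P5 → Mesa (d²=4619617.00)

Basin, Hollow, Mesa, Ford, Mesa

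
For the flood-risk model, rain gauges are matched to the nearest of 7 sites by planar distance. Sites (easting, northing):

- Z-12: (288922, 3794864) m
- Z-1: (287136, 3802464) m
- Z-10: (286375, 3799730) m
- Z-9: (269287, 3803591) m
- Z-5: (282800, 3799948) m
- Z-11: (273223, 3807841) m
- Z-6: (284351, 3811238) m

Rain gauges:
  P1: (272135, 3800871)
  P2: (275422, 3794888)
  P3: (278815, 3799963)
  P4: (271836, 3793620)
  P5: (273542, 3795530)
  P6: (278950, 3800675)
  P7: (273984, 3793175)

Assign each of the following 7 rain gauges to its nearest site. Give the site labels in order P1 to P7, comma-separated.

Z-9, Z-5, Z-5, Z-9, Z-9, Z-5, Z-5

P1 → Z-9 (d²=15509504.00)
P2 → Z-5 (d²=80038484.00)
P3 → Z-5 (d²=15880450.00)
P4 → Z-9 (d²=105918242.00)
P5 → Z-9 (d²=83084746.00)
P6 → Z-5 (d²=15351029.00)
P7 → Z-5 (d²=123595385.00)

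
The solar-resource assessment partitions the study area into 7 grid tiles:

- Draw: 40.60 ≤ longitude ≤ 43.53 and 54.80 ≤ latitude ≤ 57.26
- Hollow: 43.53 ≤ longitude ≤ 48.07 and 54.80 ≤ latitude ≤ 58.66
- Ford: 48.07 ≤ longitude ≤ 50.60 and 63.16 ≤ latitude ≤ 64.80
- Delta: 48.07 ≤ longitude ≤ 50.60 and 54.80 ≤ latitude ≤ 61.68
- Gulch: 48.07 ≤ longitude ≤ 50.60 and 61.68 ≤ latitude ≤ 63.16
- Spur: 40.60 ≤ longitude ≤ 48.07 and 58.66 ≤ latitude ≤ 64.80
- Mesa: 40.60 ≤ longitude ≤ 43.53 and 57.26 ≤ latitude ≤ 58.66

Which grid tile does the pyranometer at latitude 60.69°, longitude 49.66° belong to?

The point has longitude = 49.66 and latitude = 60.69.
Only Delta satisfies 48.07 ≤ longitude ≤ 50.60 and 54.80 ≤ latitude ≤ 61.68.

Delta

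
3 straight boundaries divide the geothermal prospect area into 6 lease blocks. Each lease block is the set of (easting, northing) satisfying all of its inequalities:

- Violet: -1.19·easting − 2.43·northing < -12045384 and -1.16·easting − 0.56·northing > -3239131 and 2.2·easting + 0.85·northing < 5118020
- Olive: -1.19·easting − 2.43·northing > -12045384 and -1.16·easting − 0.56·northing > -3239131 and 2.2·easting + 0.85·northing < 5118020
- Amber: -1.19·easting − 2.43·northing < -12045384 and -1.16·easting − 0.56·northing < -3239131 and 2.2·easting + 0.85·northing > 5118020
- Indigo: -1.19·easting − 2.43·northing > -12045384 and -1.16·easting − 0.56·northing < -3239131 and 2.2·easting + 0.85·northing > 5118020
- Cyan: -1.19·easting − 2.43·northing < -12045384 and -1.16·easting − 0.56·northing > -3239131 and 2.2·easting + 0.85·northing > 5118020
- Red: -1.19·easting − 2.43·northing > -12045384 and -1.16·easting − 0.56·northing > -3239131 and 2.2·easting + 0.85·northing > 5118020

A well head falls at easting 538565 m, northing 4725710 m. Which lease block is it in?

Amber

-1.19·538565 − 2.43·4725710 = -12124367.650, which is < -12045384
-1.16·538565 − 0.56·4725710 = -3271133.000, which is < -3239131
2.2·538565 + 0.85·4725710 = 5201696.500, which is > 5118020
This sign pattern matches Amber.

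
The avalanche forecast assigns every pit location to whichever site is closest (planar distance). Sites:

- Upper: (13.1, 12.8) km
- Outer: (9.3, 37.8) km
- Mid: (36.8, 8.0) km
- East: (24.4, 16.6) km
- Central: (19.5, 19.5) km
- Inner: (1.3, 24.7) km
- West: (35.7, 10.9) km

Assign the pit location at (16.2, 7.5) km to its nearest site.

Squared distances to each site:
Upper: 37.700; Outer: 965.700; Mid: 424.610; East: 150.050; Central: 154.890; Inner: 517.850; West: 391.810.
Minimum at Upper.

Upper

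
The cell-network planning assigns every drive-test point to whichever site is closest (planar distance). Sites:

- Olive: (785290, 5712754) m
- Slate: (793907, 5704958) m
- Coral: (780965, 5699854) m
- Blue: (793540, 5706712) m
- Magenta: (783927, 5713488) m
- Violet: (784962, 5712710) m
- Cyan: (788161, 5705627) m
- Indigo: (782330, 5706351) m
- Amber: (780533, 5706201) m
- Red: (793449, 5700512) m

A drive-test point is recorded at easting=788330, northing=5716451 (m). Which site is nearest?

Squared distances to each site:
Olive: 22909409.000; Slate: 163191978.000; Coral: 329703634.000; Blue: 121992221.000; Magenta: 28165778.000; Violet: 25338505.000; Cyan: 117187537.000; Indigo: 138010000.000; Amber: 165855709.000; Red: 280255882.000.
Minimum at Olive.

Olive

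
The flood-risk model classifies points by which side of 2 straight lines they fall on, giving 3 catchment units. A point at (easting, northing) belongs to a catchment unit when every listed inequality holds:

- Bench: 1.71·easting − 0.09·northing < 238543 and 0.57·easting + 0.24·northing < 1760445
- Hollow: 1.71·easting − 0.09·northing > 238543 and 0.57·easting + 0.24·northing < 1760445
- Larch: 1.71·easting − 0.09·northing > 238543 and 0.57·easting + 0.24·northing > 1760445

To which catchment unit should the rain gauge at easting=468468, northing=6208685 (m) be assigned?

1.71·468468 − 0.09·6208685 = 242298.630, which is > 238543
0.57·468468 + 0.24·6208685 = 1757111.160, which is < 1760445
This sign pattern matches Hollow.

Hollow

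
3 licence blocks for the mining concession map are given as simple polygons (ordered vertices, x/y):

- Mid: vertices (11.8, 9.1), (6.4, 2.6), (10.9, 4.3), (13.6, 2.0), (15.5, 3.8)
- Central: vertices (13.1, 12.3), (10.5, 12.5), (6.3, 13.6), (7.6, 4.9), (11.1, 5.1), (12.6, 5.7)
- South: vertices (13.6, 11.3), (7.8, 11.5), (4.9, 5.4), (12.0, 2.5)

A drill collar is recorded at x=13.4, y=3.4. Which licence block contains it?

Mid

Cast a ray rightward from (13.4, 3.4). For each polygon, the edges (by vertex number in listed order) whose endpoints lie on opposite sides of y = 3.4, where each meets that height, and whether that is right or left of the point:
Mid: 1–2 at x≈7.06 (left), 2–3 at x≈8.52 (left), 3–4 at x≈11.96 (left), 4–5 at x≈15.08 (right) → 1 crossing.
Central: no edge straddles that height → 0 crossings.
South: 3–4 at x≈9.80 (left), 4–1 at x≈12.16 (left) → 0 crossings.
Only Mid has an odd count, so the point is inside Mid.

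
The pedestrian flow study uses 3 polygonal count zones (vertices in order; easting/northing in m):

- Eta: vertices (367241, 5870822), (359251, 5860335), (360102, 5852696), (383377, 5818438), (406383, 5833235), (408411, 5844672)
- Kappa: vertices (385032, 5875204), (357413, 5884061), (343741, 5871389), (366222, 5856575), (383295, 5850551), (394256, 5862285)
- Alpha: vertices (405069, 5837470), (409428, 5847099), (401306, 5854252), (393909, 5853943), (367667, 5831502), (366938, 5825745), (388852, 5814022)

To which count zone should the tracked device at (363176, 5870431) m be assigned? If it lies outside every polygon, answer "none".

Cast a ray rightward from (363176, 5870431). For each polygon, the edges (by vertex number in listed order) whose endpoints lie on opposite sides of northing = 5870431, where each meets that height, and whether that is right or left of the point:
Eta: 1–2 at easting≈366943.1 (right), 6–1 at easting≈367856.6 (right) → 2 crossings.
Kappa: 3–4 at easting≈345194.8 (left), 6–1 at easting≈388439.9 (right) → 1 crossing.
Alpha: no edge straddles that height → 0 crossings.
Only Kappa has an odd count, so the point is inside Kappa.

Kappa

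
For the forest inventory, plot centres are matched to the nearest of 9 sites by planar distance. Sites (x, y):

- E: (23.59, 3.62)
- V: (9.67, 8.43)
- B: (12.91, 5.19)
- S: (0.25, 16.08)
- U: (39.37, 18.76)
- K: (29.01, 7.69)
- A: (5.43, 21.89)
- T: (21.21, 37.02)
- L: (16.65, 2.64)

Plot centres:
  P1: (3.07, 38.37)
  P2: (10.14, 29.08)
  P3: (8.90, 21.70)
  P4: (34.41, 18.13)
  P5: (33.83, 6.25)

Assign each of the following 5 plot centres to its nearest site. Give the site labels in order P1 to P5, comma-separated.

P1 → A (d²=277.16)
P2 → A (d²=73.88)
P3 → A (d²=12.08)
P4 → U (d²=25.00)
P5 → K (d²=25.31)

A, A, A, U, K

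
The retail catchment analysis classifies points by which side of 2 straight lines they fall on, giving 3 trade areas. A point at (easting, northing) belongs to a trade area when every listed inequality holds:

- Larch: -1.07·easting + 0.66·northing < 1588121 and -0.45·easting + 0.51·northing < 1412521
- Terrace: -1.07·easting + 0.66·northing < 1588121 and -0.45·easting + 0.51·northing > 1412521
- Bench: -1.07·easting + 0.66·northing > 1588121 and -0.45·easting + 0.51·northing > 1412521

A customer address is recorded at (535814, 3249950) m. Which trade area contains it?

-1.07·535814 + 0.66·3249950 = 1571646.020, which is < 1588121
-0.45·535814 + 0.51·3249950 = 1416358.200, which is > 1412521
This sign pattern matches Terrace.

Terrace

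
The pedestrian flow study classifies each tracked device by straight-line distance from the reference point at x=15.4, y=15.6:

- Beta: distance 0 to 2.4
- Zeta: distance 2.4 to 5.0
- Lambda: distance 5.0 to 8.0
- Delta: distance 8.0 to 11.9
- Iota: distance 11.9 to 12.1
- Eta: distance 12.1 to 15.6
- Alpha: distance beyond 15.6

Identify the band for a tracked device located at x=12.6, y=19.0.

Zeta

Distance = √((12.6−15.4)² + (19.0−15.6)²) = √(7.840 + 11.560) = 4.405.
2.4 ≤ 4.405 < 5.0 → Zeta.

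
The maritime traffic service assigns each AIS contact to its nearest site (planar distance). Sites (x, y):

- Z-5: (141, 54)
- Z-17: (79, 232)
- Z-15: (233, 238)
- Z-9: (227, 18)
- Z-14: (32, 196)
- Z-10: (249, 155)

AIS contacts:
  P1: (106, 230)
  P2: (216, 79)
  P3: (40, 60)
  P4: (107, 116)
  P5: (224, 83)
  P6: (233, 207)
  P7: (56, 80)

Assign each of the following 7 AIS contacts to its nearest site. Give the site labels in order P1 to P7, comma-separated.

Z-17, Z-9, Z-5, Z-5, Z-9, Z-15, Z-5

P1 → Z-17 (d²=733.00)
P2 → Z-9 (d²=3842.00)
P3 → Z-5 (d²=10237.00)
P4 → Z-5 (d²=5000.00)
P5 → Z-9 (d²=4234.00)
P6 → Z-15 (d²=961.00)
P7 → Z-5 (d²=7901.00)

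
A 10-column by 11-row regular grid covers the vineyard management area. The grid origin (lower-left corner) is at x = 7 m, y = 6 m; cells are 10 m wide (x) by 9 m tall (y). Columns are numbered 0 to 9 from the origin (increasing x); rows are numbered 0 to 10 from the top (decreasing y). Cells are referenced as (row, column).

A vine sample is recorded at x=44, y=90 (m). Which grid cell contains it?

(1, 3)

Column index: ⌊(44 − 7) / 10⌋ = ⌊3.700⌋ = 3
Row offset from origin: ⌊(90 − 6) / 9⌋ = ⌊9.333⌋ = 9 → row 1 (counted from top)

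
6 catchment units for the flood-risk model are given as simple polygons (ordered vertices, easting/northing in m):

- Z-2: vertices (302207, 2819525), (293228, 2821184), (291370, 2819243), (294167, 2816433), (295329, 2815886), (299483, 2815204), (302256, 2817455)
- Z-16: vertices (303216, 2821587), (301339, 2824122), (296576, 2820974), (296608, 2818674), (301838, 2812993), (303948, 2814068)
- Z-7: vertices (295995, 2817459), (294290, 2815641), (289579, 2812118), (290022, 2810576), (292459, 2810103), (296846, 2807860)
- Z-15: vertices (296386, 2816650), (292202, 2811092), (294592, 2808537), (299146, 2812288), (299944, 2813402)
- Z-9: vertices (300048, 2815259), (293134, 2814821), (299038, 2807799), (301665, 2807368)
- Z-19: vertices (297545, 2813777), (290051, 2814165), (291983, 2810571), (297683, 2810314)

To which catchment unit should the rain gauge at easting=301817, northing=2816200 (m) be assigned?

Z-16

Cast a ray rightward from (301817, 2816200). For each polygon, the edges (by vertex number in listed order) whose endpoints lie on opposite sides of northing = 2816200, where each meets that height, and whether that is right or left of the point:
Z-2: 4–5 at easting≈294662.0 (left), 6–7 at easting≈300710.0 (left) → 0 crossings.
Z-16: 4–5 at easting≈298885.6 (left), 6–1 at easting≈303740.4 (right) → 1 crossing.
Z-7: 1–2 at easting≈294814.3 (left), 6–1 at easting≈296106.6 (left) → 0 crossings.
Z-15: 1–2 at easting≈296047.2 (left), 5–1 at easting≈296878.9 (left) → 0 crossings.
Z-9: no edge straddles that height → 0 crossings.
Z-19: no edge straddles that height → 0 crossings.
Only Z-16 has an odd count, so the point is inside Z-16.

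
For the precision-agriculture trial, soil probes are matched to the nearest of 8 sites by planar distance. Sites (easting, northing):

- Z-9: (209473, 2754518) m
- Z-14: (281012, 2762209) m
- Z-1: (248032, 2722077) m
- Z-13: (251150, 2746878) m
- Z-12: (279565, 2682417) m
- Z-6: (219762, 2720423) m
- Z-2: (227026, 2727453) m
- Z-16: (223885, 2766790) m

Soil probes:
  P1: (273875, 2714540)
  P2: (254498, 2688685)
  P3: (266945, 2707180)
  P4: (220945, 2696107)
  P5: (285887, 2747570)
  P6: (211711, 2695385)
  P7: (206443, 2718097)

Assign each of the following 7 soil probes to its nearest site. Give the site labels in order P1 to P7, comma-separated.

P1 → Z-1 (d²=724667018.00)
P2 → Z-12 (d²=667642313.00)
P3 → Z-1 (d²=579622178.00)
P4 → Z-6 (d²=592667345.00)
P5 → Z-14 (d²=238065946.00)
P6 → Z-6 (d²=691720045.00)
P7 → Z-6 (d²=182806037.00)

Z-1, Z-12, Z-1, Z-6, Z-14, Z-6, Z-6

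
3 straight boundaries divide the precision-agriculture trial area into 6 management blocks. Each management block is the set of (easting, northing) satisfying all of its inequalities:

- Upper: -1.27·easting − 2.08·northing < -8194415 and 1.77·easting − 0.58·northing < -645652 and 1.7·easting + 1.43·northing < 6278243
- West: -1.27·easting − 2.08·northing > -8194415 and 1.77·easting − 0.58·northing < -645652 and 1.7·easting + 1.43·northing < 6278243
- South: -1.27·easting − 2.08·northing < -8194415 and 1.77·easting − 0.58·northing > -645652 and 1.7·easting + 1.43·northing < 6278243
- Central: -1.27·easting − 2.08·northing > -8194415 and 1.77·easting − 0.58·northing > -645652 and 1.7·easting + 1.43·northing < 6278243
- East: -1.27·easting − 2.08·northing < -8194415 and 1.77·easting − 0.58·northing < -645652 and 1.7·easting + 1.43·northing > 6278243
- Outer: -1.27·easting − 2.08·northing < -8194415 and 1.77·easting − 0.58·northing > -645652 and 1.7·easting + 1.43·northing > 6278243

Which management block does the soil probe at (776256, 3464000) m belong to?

Central

-1.27·776256 − 2.08·3464000 = -8190965.120, which is > -8194415
1.77·776256 − 0.58·3464000 = -635146.880, which is > -645652
1.7·776256 + 1.43·3464000 = 6273155.200, which is < 6278243
This sign pattern matches Central.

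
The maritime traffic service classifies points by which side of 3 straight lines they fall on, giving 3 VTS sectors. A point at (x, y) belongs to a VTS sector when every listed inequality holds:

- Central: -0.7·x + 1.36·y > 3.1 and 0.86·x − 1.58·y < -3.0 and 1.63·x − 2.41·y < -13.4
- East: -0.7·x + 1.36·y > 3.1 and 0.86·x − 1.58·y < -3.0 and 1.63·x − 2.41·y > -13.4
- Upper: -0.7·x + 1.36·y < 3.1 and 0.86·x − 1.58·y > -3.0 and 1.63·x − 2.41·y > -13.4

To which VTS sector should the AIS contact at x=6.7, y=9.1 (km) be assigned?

East

-0.7·6.7 + 1.36·9.1 = 7.686, which is > 3.1
0.86·6.7 − 1.58·9.1 = -8.616, which is < -3.0
1.63·6.7 − 2.41·9.1 = -11.010, which is > -13.4
This sign pattern matches East.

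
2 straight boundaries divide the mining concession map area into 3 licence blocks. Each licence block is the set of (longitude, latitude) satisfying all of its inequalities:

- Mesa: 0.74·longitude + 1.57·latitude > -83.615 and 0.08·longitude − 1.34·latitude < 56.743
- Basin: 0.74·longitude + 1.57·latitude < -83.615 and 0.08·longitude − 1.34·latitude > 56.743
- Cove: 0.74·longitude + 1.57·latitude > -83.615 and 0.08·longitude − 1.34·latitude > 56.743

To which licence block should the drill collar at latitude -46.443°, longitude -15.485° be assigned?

Basin

0.74·-15.485 + 1.57·-46.443 = -84.374, which is < -83.615
0.08·-15.485 − 1.34·-46.443 = 60.995, which is > 56.743
This sign pattern matches Basin.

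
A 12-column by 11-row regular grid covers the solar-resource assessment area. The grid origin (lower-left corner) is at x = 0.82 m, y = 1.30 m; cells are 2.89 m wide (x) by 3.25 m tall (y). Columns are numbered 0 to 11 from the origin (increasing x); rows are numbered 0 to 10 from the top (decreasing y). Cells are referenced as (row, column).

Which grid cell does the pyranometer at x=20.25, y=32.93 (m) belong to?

(1, 6)

Column index: ⌊(20.25 − 0.82) / 2.89⌋ = ⌊6.723⌋ = 6
Row offset from origin: ⌊(32.93 − 1.30) / 3.25⌋ = ⌊9.732⌋ = 9 → row 1 (counted from top)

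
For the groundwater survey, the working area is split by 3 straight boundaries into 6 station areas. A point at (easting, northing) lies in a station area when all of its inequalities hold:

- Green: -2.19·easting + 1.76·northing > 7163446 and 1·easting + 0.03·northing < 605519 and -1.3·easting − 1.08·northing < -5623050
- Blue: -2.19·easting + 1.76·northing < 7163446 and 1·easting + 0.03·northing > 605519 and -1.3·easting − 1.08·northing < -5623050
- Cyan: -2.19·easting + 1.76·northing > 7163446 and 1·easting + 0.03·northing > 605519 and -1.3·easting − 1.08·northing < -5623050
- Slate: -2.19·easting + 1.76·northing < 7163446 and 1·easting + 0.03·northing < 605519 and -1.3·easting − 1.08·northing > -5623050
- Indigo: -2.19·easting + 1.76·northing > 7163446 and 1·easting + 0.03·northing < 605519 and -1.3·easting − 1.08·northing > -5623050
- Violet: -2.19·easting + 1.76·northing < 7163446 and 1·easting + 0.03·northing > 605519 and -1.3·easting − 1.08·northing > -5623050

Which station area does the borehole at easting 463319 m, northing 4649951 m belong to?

-2.19·463319 + 1.76·4649951 = 7169245.150, which is > 7163446
1·463319 + 0.03·4649951 = 602817.530, which is < 605519
-1.3·463319 − 1.08·4649951 = -5624261.780, which is < -5623050
This sign pattern matches Green.

Green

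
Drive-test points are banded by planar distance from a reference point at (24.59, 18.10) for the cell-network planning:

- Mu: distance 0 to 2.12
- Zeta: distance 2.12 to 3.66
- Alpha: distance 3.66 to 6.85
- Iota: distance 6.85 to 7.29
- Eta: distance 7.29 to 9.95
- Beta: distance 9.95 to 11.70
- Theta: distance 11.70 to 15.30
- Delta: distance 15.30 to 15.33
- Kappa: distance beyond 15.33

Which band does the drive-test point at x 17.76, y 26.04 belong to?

Beta

Distance = √((17.76−24.59)² + (26.04−18.10)²) = √(46.649 + 63.044) = 10.473.
9.95 ≤ 10.473 < 11.70 → Beta.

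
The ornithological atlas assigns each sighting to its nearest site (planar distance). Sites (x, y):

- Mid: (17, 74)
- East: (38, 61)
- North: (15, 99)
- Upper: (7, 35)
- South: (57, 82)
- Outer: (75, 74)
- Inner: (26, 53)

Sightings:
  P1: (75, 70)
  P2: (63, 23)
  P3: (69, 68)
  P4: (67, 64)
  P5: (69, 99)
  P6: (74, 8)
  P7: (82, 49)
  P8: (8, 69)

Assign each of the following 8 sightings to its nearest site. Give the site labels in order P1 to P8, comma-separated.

P1 → Outer (d²=16.00)
P2 → East (d²=2069.00)
P3 → Outer (d²=72.00)
P4 → Outer (d²=164.00)
P5 → South (d²=433.00)
P6 → East (d²=4105.00)
P7 → Outer (d²=674.00)
P8 → Mid (d²=106.00)

Outer, East, Outer, Outer, South, East, Outer, Mid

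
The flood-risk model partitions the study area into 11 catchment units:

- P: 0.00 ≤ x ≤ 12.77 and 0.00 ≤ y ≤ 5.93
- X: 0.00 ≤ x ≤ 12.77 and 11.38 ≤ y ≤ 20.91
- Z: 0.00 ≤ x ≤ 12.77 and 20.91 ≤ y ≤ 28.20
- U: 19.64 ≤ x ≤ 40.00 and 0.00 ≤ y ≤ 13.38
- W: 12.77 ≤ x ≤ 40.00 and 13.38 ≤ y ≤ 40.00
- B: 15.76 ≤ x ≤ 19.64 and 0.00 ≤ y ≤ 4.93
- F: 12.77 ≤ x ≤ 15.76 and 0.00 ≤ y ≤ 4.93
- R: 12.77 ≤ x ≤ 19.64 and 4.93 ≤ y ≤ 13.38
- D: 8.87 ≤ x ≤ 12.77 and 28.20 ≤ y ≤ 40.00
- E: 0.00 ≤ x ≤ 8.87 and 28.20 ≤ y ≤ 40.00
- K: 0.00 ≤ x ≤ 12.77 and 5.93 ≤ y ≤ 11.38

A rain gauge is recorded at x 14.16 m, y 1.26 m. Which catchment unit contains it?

The point has x = 14.16 and y = 1.26.
Only F satisfies 12.77 ≤ x ≤ 15.76 and 0.00 ≤ y ≤ 4.93.

F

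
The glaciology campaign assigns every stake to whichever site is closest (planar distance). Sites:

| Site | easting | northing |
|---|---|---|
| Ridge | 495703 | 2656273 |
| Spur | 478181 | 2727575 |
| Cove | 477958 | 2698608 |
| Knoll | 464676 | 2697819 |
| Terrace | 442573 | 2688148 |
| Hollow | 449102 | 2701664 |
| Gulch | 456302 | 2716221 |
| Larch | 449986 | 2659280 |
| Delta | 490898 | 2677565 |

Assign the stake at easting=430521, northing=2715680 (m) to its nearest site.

Squared distances to each site:
Ridge: 7777884773.000; Spur: 2412966625.000; Cove: 2541722153.000; Knoll: 1485579346.000; Terrace: 903261728.000; Hollow: 541701817.000; Gulch: 664952642.000; Larch: 3559846225.000; Delta: 5098135354.000.
Minimum at Hollow.

Hollow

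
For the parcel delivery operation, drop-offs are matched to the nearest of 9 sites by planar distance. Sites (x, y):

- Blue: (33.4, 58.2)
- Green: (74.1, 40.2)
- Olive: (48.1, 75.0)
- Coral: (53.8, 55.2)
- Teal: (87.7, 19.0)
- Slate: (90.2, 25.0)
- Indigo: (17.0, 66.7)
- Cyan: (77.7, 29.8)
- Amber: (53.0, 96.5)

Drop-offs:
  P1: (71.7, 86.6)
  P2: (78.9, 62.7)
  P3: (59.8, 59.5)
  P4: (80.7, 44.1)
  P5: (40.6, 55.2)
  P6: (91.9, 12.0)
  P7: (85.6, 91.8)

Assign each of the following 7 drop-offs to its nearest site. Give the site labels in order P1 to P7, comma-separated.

Amber, Green, Coral, Green, Blue, Teal, Amber

P1 → Amber (d²=447.70)
P2 → Green (d²=529.29)
P3 → Coral (d²=54.49)
P4 → Green (d²=58.77)
P5 → Blue (d²=60.84)
P6 → Teal (d²=66.64)
P7 → Amber (d²=1084.85)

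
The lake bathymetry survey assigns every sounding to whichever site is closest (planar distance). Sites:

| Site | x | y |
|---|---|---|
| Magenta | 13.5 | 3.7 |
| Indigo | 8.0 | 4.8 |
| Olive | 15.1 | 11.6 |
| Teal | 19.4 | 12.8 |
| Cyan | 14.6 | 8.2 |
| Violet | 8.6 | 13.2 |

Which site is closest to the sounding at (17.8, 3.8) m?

Magenta

Squared distances to each site:
Magenta: 18.500; Indigo: 97.040; Olive: 68.130; Teal: 83.560; Cyan: 29.600; Violet: 173.000.
Minimum at Magenta.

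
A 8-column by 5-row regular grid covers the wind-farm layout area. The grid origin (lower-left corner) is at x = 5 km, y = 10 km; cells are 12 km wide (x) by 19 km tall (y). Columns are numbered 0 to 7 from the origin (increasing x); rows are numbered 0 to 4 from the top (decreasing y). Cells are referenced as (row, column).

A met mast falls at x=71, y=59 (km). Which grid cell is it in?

(2, 5)

Column index: ⌊(71 − 5) / 12⌋ = ⌊5.500⌋ = 5
Row offset from origin: ⌊(59 − 10) / 19⌋ = ⌊2.579⌋ = 2 → row 2 (counted from top)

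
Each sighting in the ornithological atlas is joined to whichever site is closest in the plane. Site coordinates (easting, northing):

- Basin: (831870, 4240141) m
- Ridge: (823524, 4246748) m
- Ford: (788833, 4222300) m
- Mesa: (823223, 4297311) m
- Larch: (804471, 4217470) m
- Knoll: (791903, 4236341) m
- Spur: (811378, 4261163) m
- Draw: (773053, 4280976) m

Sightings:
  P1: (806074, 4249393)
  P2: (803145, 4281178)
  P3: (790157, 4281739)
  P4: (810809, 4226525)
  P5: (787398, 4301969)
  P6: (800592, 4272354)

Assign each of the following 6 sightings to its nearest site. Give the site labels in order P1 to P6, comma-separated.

Spur, Spur, Draw, Larch, Draw, Spur

P1 → Spur (d²=166665316.00)
P2 → Spur (d²=468382514.00)
P3 → Draw (d²=293128985.00)
P4 → Larch (d²=122163269.00)
P5 → Draw (d²=646485074.00)
P6 → Spur (d²=241576277.00)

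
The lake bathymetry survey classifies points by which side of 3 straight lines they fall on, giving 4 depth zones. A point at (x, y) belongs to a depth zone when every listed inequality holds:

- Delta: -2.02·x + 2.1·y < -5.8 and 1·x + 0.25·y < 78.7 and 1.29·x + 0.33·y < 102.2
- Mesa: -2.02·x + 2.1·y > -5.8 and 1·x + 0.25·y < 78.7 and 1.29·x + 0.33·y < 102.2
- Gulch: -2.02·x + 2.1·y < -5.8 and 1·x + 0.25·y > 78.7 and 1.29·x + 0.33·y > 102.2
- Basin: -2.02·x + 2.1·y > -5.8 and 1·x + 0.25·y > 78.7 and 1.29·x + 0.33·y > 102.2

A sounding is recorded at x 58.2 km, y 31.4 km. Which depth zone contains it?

-2.02·58.2 + 2.1·31.4 = -51.624, which is < -5.8
1·58.2 + 0.25·31.4 = 66.050, which is < 78.7
1.29·58.2 + 0.33·31.4 = 85.440, which is < 102.2
This sign pattern matches Delta.

Delta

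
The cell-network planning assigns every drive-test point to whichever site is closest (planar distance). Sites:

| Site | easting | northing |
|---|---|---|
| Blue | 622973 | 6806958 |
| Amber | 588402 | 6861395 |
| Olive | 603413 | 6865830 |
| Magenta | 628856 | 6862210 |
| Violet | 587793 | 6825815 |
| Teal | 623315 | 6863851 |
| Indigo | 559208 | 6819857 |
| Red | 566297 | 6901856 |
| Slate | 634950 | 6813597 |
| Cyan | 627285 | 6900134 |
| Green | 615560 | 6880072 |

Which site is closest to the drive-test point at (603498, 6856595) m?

Squared distances to each site:
Blue: 2843107394.000; Amber: 250929216.000; Olive: 85292450.000; Magenta: 674556389.000; Violet: 1194055425.000; Teal: 445363025.000; Indigo: 3311284744.000; Red: 3432472522.000; Slate: 2838056308.000; Cyan: 2461465890.000; Green: 696661373.000.
Minimum at Olive.

Olive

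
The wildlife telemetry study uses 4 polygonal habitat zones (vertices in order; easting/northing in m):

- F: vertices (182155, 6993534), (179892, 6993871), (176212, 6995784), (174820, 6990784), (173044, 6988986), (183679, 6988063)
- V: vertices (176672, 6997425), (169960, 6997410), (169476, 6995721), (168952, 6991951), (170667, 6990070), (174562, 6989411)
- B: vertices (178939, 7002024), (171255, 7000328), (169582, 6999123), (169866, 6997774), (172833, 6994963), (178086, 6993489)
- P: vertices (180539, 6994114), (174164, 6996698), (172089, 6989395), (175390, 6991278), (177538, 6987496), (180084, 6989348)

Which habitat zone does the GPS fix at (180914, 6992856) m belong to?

Cast a ray rightward from (180914, 6992856). For each polygon, the edges (by vertex number in listed order) whose endpoints lie on opposite sides of northing = 6992856, where each meets that height, and whether that is right or left of the point:
F: 3–4 at easting≈175396.8 (left), 6–1 at easting≈182343.9 (right) → 1 crossing.
V: 3–4 at easting≈169077.8 (left), 6–1 at easting≈175469.0 (left) → 0 crossings.
B: no edge straddles that height → 0 crossings.
P: 2–3 at easting≈173072.4 (left), 6–1 at easting≈180418.9 (left) → 0 crossings.
Only F has an odd count, so the point is inside F.

F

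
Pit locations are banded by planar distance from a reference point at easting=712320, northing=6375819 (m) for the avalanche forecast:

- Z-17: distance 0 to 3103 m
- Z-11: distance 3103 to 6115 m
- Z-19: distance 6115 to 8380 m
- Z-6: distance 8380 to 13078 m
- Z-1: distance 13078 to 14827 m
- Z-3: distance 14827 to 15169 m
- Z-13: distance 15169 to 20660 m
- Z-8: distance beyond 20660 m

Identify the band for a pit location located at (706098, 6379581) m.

Z-19

Distance = √((706098−712320)² + (6379581−6375819)²) = √(38713284.000 + 14152644.000) = 7270.896 m.
6115 ≤ 7270.896 < 8380 → Z-19.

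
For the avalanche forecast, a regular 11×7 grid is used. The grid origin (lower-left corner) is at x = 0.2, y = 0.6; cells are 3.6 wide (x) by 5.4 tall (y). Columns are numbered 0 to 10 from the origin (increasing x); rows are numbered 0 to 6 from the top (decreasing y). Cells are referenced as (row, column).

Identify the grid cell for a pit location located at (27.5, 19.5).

(3, 7)

Column index: ⌊(27.5 − 0.2) / 3.6⌋ = ⌊7.583⌋ = 7
Row offset from origin: ⌊(19.5 − 0.6) / 5.4⌋ = ⌊3.500⌋ = 3 → row 3 (counted from top)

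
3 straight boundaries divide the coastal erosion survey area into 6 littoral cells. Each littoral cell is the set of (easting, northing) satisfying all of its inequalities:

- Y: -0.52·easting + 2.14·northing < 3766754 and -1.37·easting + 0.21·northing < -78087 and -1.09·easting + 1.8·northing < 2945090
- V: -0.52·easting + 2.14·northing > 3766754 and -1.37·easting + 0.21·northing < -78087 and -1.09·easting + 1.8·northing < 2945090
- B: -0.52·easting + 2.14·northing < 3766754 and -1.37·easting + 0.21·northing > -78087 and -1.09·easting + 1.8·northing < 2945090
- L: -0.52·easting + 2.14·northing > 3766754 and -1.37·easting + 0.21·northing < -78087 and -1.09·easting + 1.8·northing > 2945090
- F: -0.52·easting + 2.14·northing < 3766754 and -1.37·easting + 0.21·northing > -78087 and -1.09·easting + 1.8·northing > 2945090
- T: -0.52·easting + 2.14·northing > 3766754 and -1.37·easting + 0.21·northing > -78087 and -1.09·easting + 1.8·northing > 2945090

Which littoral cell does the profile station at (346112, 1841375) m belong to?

Y

-0.52·346112 + 2.14·1841375 = 3760564.260, which is < 3766754
-1.37·346112 + 0.21·1841375 = -87484.690, which is < -78087
-1.09·346112 + 1.8·1841375 = 2937212.920, which is < 2945090
This sign pattern matches Y.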